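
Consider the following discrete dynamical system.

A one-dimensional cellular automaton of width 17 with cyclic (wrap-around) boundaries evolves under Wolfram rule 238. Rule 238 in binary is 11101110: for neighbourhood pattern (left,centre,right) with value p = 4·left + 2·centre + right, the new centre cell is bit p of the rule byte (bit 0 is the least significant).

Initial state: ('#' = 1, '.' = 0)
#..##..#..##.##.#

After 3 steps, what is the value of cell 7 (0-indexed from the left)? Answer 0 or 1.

1

k=0  #..##..#..##.##.#
k=1  #.###.##.########
k=2  #################
k=3  #################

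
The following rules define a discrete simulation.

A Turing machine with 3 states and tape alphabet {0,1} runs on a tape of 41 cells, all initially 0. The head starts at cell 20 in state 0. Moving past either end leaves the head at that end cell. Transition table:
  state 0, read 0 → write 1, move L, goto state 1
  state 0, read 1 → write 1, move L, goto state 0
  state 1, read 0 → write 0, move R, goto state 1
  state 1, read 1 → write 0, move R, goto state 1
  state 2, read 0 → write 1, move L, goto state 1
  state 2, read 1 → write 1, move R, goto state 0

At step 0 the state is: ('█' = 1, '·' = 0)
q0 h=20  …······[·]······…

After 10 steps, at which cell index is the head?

28

gen 0: q0 h=20  …······[·]······…
gen 1: q1 h=19  …······[·]█·····…
gen 2: q1 h=20  …······[█]······…
gen 3: q1 h=21  …······[·]······…
gen 4: q1 h=22  …······[·]······…
gen 5: q1 h=23  …······[·]······…
gen 6: q1 h=24  …······[·]······…
gen 7: q1 h=25  …······[·]······…
gen 8: q1 h=26  …······[·]······…
gen 9: q1 h=27  …······[·]······…
gen 10: q1 h=28  …······[·]······…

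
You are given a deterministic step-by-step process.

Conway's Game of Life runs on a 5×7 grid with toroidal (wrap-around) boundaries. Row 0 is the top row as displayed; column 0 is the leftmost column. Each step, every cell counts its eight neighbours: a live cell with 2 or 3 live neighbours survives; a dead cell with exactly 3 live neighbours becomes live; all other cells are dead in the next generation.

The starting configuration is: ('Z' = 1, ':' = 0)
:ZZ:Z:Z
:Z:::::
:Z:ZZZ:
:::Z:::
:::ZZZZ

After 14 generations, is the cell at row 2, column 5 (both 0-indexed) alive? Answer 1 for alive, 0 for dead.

step 0: :ZZ:Z:Z
:Z:::::
:Z:ZZZ:
:::Z:::
:::ZZZZ
step 1: :ZZ:Z:Z
:Z:::::
:::ZZ::
::::::Z
Z:::::Z
step 2: :ZZ::ZZ
ZZ::ZZ:
:::::::
Z::::ZZ
:Z::::Z
step 3: ::Z:Z::
ZZZ:ZZ:
:Z::Z::
Z::::ZZ
:ZZ::::
step 4: Z:::ZZ:
Z:Z:ZZ:
::ZZZ::
Z:Z::ZZ
ZZZZ:ZZ
step 5: :::::::
::Z::::
Z:Z::::
:::::::
::ZZ:::
step 6: ::ZZ:::
:Z:::::
:Z:::::
:ZZZ:::
:::::::
step 7: ::Z::::
:Z:::::
ZZ:::::
:ZZ::::
:Z:::::
step 8: :ZZ::::
ZZZ::::
Z::::::
::Z::::
:Z:::::
step 9: :::::::
Z:Z::::
Z:Z::::
:Z:::::
:Z:::::
step 10: :Z:::::
:::::::
Z:Z::::
ZZZ::::
:::::::
step 11: :::::::
:Z:::::
Z:Z::::
Z:Z::::
Z:Z::::
step 12: :Z:::::
:Z:::::
Z:Z::::
Z:ZZ::Z
:::::::
step 13: :::::::
ZZZ::::
Z:ZZ::Z
Z:ZZ::Z
ZZZ::::
step 14: :::::::
Z:ZZ::Z
:::::::
:::::::
Z:ZZ::Z

0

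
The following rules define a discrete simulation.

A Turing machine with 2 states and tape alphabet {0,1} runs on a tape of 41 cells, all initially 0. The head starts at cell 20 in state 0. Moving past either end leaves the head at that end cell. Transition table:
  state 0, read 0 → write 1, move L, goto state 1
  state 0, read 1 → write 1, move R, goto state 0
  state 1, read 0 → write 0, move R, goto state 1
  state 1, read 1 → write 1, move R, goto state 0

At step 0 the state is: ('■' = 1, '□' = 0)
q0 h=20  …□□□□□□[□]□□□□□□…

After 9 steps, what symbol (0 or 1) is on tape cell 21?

1

0) q0 h=20  …□□□□□□[□]□□□□□□…
1) q1 h=19  …□□□□□□[□]■□□□□□…
2) q1 h=20  …□□□□□□[■]□□□□□□…
3) q0 h=21  …□□□□□■[□]□□□□□□…
4) q1 h=20  …□□□□□□[■]■□□□□□…
5) q0 h=21  …□□□□□■[■]□□□□□□…
6) q0 h=22  …□□□□■■[□]□□□□□□…
7) q1 h=21  …□□□□□■[■]■□□□□□…
8) q0 h=22  …□□□□■■[■]□□□□□□…
9) q0 h=23  …□□□■■■[□]□□□□□□…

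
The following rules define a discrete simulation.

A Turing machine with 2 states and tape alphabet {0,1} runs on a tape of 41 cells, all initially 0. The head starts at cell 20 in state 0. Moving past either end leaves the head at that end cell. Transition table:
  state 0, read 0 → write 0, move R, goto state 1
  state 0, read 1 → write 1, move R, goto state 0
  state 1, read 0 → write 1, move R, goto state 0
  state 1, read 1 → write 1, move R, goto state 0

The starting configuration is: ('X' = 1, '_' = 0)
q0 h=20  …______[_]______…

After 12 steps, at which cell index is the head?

32

0) q0 h=20  …______[_]______…
1) q1 h=21  …______[_]______…
2) q0 h=22  …_____X[_]______…
3) q1 h=23  …____X_[_]______…
4) q0 h=24  …___X_X[_]______…
5) q1 h=25  …__X_X_[_]______…
6) q0 h=26  …_X_X_X[_]______…
7) q1 h=27  …X_X_X_[_]______…
8) q0 h=28  …_X_X_X[_]______…
9) q1 h=29  …X_X_X_[_]______…
10) q0 h=30  …_X_X_X[_]______…
11) q1 h=31  …X_X_X_[_]______…
12) q0 h=32  …_X_X_X[_]______…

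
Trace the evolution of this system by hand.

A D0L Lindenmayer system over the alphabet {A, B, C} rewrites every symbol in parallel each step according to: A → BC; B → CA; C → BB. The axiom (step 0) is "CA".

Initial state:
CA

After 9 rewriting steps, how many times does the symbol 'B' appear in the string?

gen 0: CA
gen 1: BBBC
gen 2: CACACABB
gen 3: BBBCBBBCBBBCCACA
gen 4: CACACABBCACACABBCACACABBBBBCBBBC
gen 5: BBBCBBBCBBBCCACABBBCBBBCBBBCCACABBBCBBBCBBBCCACACACACABBCACACABB
gen 6: CACACABBCACACABBCACACABBBBBCBBBCCACACABBCACACABBCACACABBBB…BBCACACABBCACACABBBBBCBBBCBBBCBBBCBBBCCACABBBCBBBCBBBCCACA  (len 128)
gen 7: BBBCBBBCBBBCCACABBBCBBBCBBBCCACABBBCBBBCBBBCCACACACACABBCA…BBCACACABBCACACABBBBBCBBBCCACACABBCACACABBCACACABBBBBCBBBC  (len 256)
gen 8: CACACABBCACACABBCACACABBBBBCBBBCCACACABBCACACABBCACACABBBB…BCBBBCCACABBBCBBBCBBBCCACABBBCBBBCBBBCCACACACACABBCACACABB  (len 512)
gen 9: BBBCBBBCBBBCCACABBBCBBBCBBBCCACABBBCBBBCBBBCCACACACACABBCA…BBCACACABBCACACABBBBBCBBBCBBBCBBBCBBBCCACABBBCBBBCBBBCCACA  (len 1024)

459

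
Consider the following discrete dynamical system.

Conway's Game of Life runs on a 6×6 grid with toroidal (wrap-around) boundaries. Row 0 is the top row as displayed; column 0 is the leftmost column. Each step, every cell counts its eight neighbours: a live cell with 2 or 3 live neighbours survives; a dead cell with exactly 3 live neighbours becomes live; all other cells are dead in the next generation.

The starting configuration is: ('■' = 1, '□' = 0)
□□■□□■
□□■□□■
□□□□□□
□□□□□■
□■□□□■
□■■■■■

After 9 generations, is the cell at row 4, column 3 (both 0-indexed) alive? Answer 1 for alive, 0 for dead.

k=0  □□■□□■
□□■□□■
□□□□□□
□□□□□■
□■□□□■
□■■■■■
k=1  □□□□□■
□□□□□□
□□□□□□
■□□□□□
□■□■□■
□■□■□■
k=2  ■□□□■□
□□□□□□
□□□□□□
■□□□□□
□■□□□■
□□□□□■
k=3  □□□□□■
□□□□□□
□□□□□□
■□□□□□
□□□□□■
□□□□■■
k=4  □□□□■■
□□□□□□
□□□□□□
□□□□□□
■□□□■■
■□□□■■
k=5  ■□□□■□
□□□□□□
□□□□□□
□□□□□■
■□□□■□
□□□■□□
k=6  □□□□□□
□□□□□□
□□□□□□
□□□□□■
□□□□■■
□□□■■□
k=7  □□□□□□
□□□□□□
□□□□□□
□□□□■■
□□□■□■
□□□■■■
k=8  □□□□■□
□□□□□□
□□□□□□
□□□□■■
■□□■□□
□□□■□■
k=9  □□□□■□
□□□□□□
□□□□□□
□□□□■■
■□□■□□
□□□■□■

1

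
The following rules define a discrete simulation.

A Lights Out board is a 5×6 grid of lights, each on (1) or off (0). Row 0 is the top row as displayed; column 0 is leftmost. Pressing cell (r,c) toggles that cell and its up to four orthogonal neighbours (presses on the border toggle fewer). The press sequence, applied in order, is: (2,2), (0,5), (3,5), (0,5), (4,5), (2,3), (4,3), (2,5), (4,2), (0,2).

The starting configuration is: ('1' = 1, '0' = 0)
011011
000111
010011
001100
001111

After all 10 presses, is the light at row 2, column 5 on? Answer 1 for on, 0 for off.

step 0: 011011
000111
010011
001100
001111
step 1: 011011
001111
001111
000100
001111
step 2: 011000
001110
001111
000100
001111
step 3: 011000
001110
001110
000111
001110
step 4: 011011
001111
001110
000111
001110
step 5: 011011
001111
001110
000110
001101
step 6: 011011
001011
000000
000010
001101
step 7: 011011
001011
000000
000110
000011
step 8: 011011
001010
000011
000111
000011
step 9: 011011
001010
000011
001111
011111
step 10: 000111
000010
000011
001111
011111

1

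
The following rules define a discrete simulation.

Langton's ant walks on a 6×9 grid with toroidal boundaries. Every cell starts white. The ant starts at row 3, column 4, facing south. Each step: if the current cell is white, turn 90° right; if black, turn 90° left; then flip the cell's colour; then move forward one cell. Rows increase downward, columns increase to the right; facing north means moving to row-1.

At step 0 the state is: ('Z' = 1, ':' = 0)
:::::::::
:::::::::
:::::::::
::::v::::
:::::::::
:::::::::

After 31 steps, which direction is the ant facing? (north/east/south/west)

k=0  :::::::::
:::::::::
:::::::::
::::v::::
:::::::::
:::::::::
k=1  :::::::::
:::::::::
:::::::::
:::<Z::::
:::::::::
:::::::::
k=2  :::::::::
:::::::::
:::^:::::
:::ZZ::::
:::::::::
:::::::::
k=3  :::::::::
:::::::::
:::Z>::::
:::ZZ::::
:::::::::
:::::::::
k=4  :::::::::
:::::::::
:::ZZ::::
:::Zv::::
:::::::::
:::::::::
k=5  :::::::::
:::::::::
:::ZZ::::
:::Z:>:::
:::::::::
:::::::::
k=6  :::::::::
:::::::::
:::ZZ::::
:::Z:Z:::
:::::v:::
:::::::::
k=7  :::::::::
:::::::::
:::ZZ::::
:::Z:Z:::
::::<Z:::
:::::::::
k=8  :::::::::
:::::::::
:::ZZ::::
:::Z^Z:::
::::ZZ:::
:::::::::
k=9  :::::::::
:::::::::
:::ZZ::::
:::ZZ>:::
::::ZZ:::
:::::::::
k=10  :::::::::
:::::::::
:::ZZ^:::
:::ZZ::::
::::ZZ:::
:::::::::
k=11  :::::::::
:::::::::
:::ZZZ>::
:::ZZ::::
::::ZZ:::
:::::::::
k=12  :::::::::
:::::::::
:::ZZZZ::
:::ZZ:v::
::::ZZ:::
:::::::::
k=13  :::::::::
:::::::::
:::ZZZZ::
:::ZZ<Z::
::::ZZ:::
:::::::::
k=14  :::::::::
:::::::::
:::ZZ^Z::
:::ZZZZ::
::::ZZ:::
:::::::::
k=15  :::::::::
:::::::::
:::Z<:Z::
:::ZZZZ::
::::ZZ:::
:::::::::
k=16  :::::::::
:::::::::
:::Z::Z::
:::ZvZZ::
::::ZZ:::
:::::::::
k=17  :::::::::
:::::::::
:::Z::Z::
:::Z:>Z::
::::ZZ:::
:::::::::
k=18  :::::::::
:::::::::
:::Z:^Z::
:::Z::Z::
::::ZZ:::
:::::::::
k=19  :::::::::
:::::::::
:::Z:Z>::
:::Z::Z::
::::ZZ:::
:::::::::
k=20  :::::::::
::::::^::
:::Z:Z:::
:::Z::Z::
::::ZZ:::
:::::::::
k=21  :::::::::
::::::Z>:
:::Z:Z:::
:::Z::Z::
::::ZZ:::
:::::::::
k=22  :::::::::
::::::ZZ:
:::Z:Z:v:
:::Z::Z::
::::ZZ:::
:::::::::
k=23  :::::::::
::::::ZZ:
:::Z:Z<Z:
:::Z::Z::
::::ZZ:::
:::::::::
k=24  :::::::::
::::::^Z:
:::Z:ZZZ:
:::Z::Z::
::::ZZ:::
:::::::::
k=25  :::::::::
:::::<:Z:
:::Z:ZZZ:
:::Z::Z::
::::ZZ:::
:::::::::
k=26  :::::^:::
:::::Z:Z:
:::Z:ZZZ:
:::Z::Z::
::::ZZ:::
:::::::::
k=27  :::::Z>::
:::::Z:Z:
:::Z:ZZZ:
:::Z::Z::
::::ZZ:::
:::::::::
k=28  :::::ZZ::
:::::ZvZ:
:::Z:ZZZ:
:::Z::Z::
::::ZZ:::
:::::::::
k=29  :::::ZZ::
:::::<ZZ:
:::Z:ZZZ:
:::Z::Z::
::::ZZ:::
:::::::::
k=30  :::::ZZ::
::::::ZZ:
:::Z:vZZ:
:::Z::Z::
::::ZZ:::
:::::::::
k=31  :::::ZZ::
::::::ZZ:
:::Z::>Z:
:::Z::Z::
::::ZZ:::
:::::::::

east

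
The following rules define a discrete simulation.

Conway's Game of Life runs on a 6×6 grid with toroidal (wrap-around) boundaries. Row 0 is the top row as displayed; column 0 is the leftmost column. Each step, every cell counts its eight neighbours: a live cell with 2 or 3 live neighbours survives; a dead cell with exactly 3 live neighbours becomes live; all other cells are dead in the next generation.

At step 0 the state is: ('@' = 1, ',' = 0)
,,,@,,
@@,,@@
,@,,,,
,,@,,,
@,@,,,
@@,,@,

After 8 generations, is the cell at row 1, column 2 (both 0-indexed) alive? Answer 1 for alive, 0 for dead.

0

step 0: ,,,@,,
@@,,@@
,@,,,,
,,@,,,
@,@,,,
@@,,@,
step 1: ,,@@,,
@@@,@@
,@@,,@
,,@,,,
@,@@,@
@@@@,@
step 2: ,,,,,,
,,,,@@
,,,,@@
,,,,@@
,,,,,@
,,,,,@
step 3: ,,,,@@
,,,,@@
@,,@,,
@,,,,,
@,,,,@
,,,,,,
step 4: ,,,,@@
@,,@,,
@,,,@,
@@,,,,
@,,,,@
@,,,@,
step 5: @,,@@,
@,,@,,
@,,,,,
,@,,,,
,,,,,,
@,,,@,
step 6: @@,@@,
@@,@@,
@@,,,,
,,,,,,
,,,,,,
,,,@@,
step 7: @@,,,,
,,,@@,
@@@,,@
,,,,,,
,,,,,,
,,@@@@
step 8: @@,,,,
,,,@@,
@@@@@@
@@,,,,
,,,@@,
@@@@@@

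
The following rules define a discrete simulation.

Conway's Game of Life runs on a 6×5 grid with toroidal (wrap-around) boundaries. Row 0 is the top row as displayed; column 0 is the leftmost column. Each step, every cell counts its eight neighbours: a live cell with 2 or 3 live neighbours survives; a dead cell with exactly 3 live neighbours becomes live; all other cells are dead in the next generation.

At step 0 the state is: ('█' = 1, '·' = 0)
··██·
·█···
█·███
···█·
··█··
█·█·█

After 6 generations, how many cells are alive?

4

gen 0: ··██·
·█···
█·███
···█·
··█··
█·█·█
gen 1: █·███
██···
█████
·█···
·██·█
··█·█
gen 2: ··█··
·····
···██
·····
·██··
·····
gen 3: ·····
···█·
·····
··██·
·····
·██··
gen 4: ··█··
·····
··██·
·····
·█·█·
·····
gen 5: ·····
··██·
·····
···█·
·····
··█··
gen 6: ··██·
·····
··██·
·····
·····
·····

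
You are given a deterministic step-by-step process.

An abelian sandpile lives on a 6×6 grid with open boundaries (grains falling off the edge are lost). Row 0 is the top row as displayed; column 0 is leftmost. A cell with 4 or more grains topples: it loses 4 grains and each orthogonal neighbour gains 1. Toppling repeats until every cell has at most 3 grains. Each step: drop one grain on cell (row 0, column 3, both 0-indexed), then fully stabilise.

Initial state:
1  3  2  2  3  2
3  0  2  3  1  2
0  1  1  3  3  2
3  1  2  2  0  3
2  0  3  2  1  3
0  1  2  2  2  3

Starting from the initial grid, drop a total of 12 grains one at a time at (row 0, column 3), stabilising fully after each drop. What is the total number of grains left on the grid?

60

[0] 1  3  2  2  3  2
3  0  2  3  1  2
0  1  1  3  3  2
3  1  2  2  0  3
2  0  3  2  1  3
0  1  2  2  2  3
[1] 1  3  2  3  3  2
3  0  2  3  1  2
0  1  1  3  3  2
3  1  2  2  0  3
2  0  3  2  1  3
0  1  2  2  2  3
[2] 1  3  3  2  1  3
3  0  3  2  0  3
0  1  2  1  1  3
3  1  2  3  1  3
2  0  3  2  1  3
0  1  2  2  2  3
[3] 1  3  3  3  1  3
3  0  3  2  0  3
0  1  2  1  1  3
3  1  2  3  1  3
2  0  3  2  1  3
0  1  2  2  2  3
[4] 2  0  2  2  2  3
3  2  1  0  1  3
0  1  3  2  1  3
3  1  2  3  1  3
2  0  3  2  1  3
0  1  2  2  2  3
[5] 2  0  2  3  2  3
3  2  1  0  1  3
0  1  3  2  1  3
3  1  2  3  1  3
2  0  3  2  1  3
0  1  2  2  2  3
[6] 2  0  3  0  3  3
3  2  1  1  1  3
0  1  3  2  1  3
3  1  2  3  1  3
2  0  3  2  1  3
0  1  2  2  2  3
[7] 2  0  3  1  3  3
3  2  1  1  1  3
0  1  3  2  1  3
3  1  2  3  1  3
2  0  3  2  1  3
0  1  2  2  2  3
[8] 2  0  3  2  3  3
3  2  1  1  1  3
0  1  3  2  1  3
3  1  2  3  1  3
2  0  3  2  1  3
0  1  2  2  2  3
[9] 2  0  3  3  3  3
3  2  1  1  1  3
0  1  3  2  1  3
3  1  2  3  1  3
2  0  3  2  1  3
0  1  2  2  2  3
[10] 2  1  0  2  1  1
3  2  2  2  3  1
0  1  3  2  2  1
3  1  2  3  2  1
2  0  3  2  2  1
0  1  2  2  3  0
[11] 2  1  0  3  1  1
3  2  2  2  3  1
0  1  3  2  2  1
3  1  2  3  2  1
2  0  3  2  2  1
0  1  2  2  3  0
[12] 2  1  1  0  2  1
3  2  2  3  3  1
0  1  3  2  2  1
3  1  2  3  2  1
2  0  3  2  2  1
0  1  2  2  3  0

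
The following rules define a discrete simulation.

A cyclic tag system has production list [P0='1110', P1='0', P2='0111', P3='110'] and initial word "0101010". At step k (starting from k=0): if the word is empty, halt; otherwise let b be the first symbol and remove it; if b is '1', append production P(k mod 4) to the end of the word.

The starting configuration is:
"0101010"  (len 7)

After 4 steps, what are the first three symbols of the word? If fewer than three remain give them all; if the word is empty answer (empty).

step 0: "0101010"  (len 7)
step 1: "101010"  (len 6)
step 2: "010100"  (len 6)
step 3: "10100"  (len 5)
step 4: "0100110"  (len 7)

010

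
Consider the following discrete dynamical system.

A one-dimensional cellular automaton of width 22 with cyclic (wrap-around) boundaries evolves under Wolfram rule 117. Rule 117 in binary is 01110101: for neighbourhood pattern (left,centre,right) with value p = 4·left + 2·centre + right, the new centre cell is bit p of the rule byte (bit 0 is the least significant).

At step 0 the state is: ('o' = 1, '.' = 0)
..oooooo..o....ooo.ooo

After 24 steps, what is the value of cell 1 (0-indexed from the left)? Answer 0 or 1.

1

gen 0: ..oooooo..o....ooo.ooo
gen 1: o......oo.oooo...oo..o
gen 2: oooooo..oo...ooo..oo..
gen 3: .....oo..ooo...oo..oo.
gen 4: oooo..oo...ooo..oo..oo
gen 5: ...oo..ooo...oo..oo...
gen 6: oo..oo...ooo..oo..oooo
gen 7: .oo..ooo...oo..oo.....
gen 8: ..oo...ooo..oo..oooooo
gen 9: o..ooo...oo..oo......o
gen 10: oo...ooo..oo..oooooo..
gen 11: .ooo...oo..oo......oo.
gen 12: ...ooo..oo..oooooo..oo
gen 13: oo...oo..oo......oo..o
gen 14: .ooo..oo..oooooo..oo..
gen 15: ...oo..oo......oo..ooo
gen 16: oo..oo..oooooo..oo...o
gen 17: .oo..oo......oo..ooo..
gen 18: ..oo..oooooo..oo...ooo
gen 19: o..oo......oo..ooo...o
gen 20: oo..oooooo..oo...ooo..
gen 21: .oo......oo..ooo...oo.
gen 22: ..oooooo..oo...ooo..oo
gen 23: o......oo..ooo...oo..o
gen 24: oooooo..oo...ooo..oo..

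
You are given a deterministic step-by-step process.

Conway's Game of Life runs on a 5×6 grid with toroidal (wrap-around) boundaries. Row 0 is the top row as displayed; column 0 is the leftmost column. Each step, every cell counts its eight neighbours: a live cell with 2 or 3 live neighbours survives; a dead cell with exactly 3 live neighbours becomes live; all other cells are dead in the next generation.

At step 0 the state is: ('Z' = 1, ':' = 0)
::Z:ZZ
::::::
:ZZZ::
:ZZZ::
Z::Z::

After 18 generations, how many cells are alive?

0) ::Z:ZZ
::::::
:ZZZ::
:ZZZ::
Z::Z::
1) :::ZZZ
:Z::Z:
:Z:Z::
Z:::Z:
Z::::Z
2) :::Z::
Z::::Z
ZZZZZZ
ZZ::Z:
Z::Z::
3) Z:::ZZ
::::::
::ZZ::
::::::
ZZZZZZ
4) ::Z:::
:::ZZZ
::::::
Z::::Z
:ZZZ::
5) :Z::::
:::ZZ:
Z:::::
ZZZ:::
ZZZZ::
6) ZZ::Z:
::::::
Z:ZZ:Z
:::Z:Z
:::Z::
7) ::::::
::ZZZ:
Z:ZZ:Z
Z::Z:Z
Z:ZZ:Z
8) :Z:::Z
:ZZ:ZZ
Z:::::
::::::
ZZZZ:Z
9) ::::::
:ZZ:ZZ
ZZ:::Z
::Z::Z
:ZZ:ZZ
10) ::::::
:ZZ:ZZ
:::Z::
::ZZ::
ZZZZZZ
11) ::::::
::ZZZ:
:Z::::
Z::::Z
ZZ::ZZ
12) ZZZ:::
::ZZ::
ZZZZZZ
::::Z:
:Z::Z:
13) Z:::::
::::::
ZZ:::Z
::::::
ZZZZ:Z
14) Z:Z::Z
:Z:::Z
Z:::::
::::Z:
ZZZ::Z
15) ::Z:Z:
:Z:::Z
Z::::Z
::::::
::ZZZ:
16) :ZZ:ZZ
:Z::ZZ
Z::::Z
:::ZZZ
::Z:Z:
17) :ZZ:::
:ZZZ::
:::Z::
Z::Z::
ZZZ:::
18) ::::::
:Z:Z::
:Z:ZZ:
Z::Z::
Z::Z::

9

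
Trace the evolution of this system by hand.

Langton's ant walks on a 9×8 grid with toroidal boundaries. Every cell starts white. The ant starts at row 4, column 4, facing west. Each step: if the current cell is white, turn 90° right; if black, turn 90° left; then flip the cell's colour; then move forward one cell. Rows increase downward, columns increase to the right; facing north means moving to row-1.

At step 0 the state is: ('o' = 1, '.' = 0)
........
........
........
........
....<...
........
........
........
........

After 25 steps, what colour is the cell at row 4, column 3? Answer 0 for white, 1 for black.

1

t=0: ........
........
........
........
....<...
........
........
........
........
t=1: ........
........
........
....^...
....o...
........
........
........
........
t=2: ........
........
........
....o>..
....o...
........
........
........
........
t=3: ........
........
........
....oo..
....ov..
........
........
........
........
t=4: ........
........
........
....oo..
....<o..
........
........
........
........
t=5: ........
........
........
....oo..
.....o..
....v...
........
........
........
t=6: ........
........
........
....oo..
.....o..
...<o...
........
........
........
t=7: ........
........
........
....oo..
...^.o..
...oo...
........
........
........
t=8: ........
........
........
....oo..
...o>o..
...oo...
........
........
........
t=9: ........
........
........
....oo..
...ooo..
...ov...
........
........
........
t=10: ........
........
........
....oo..
...ooo..
...o.>..
........
........
........
t=11: ........
........
........
....oo..
...ooo..
...o.o..
.....v..
........
........
t=12: ........
........
........
....oo..
...ooo..
...o.o..
....<o..
........
........
t=13: ........
........
........
....oo..
...ooo..
...o^o..
....oo..
........
........
t=14: ........
........
........
....oo..
...ooo..
...oo>..
....oo..
........
........
t=15: ........
........
........
....oo..
...oo^..
...oo...
....oo..
........
........
t=16: ........
........
........
....oo..
...o<...
...oo...
....oo..
........
........
t=17: ........
........
........
....oo..
...o....
...ov...
....oo..
........
........
t=18: ........
........
........
....oo..
...o....
...o.>..
....oo..
........
........
t=19: ........
........
........
....oo..
...o....
...o.o..
....ov..
........
........
t=20: ........
........
........
....oo..
...o....
...o.o..
....o.>.
........
........
t=21: ........
........
........
....oo..
...o....
...o.o..
....o.o.
......v.
........
t=22: ........
........
........
....oo..
...o....
...o.o..
....o.o.
.....<o.
........
t=23: ........
........
........
....oo..
...o....
...o.o..
....o^o.
.....oo.
........
t=24: ........
........
........
....oo..
...o....
...o.o..
....oo>.
.....oo.
........
t=25: ........
........
........
....oo..
...o....
...o.o^.
....oo..
.....oo.
........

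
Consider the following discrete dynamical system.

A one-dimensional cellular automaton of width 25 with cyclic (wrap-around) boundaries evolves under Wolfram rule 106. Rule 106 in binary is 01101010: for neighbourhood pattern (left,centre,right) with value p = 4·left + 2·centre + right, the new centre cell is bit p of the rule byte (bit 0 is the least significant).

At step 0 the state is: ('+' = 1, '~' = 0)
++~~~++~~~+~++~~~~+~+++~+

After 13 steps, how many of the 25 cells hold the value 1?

14

t=0: ++~~~++~~~+~++~~~~+~+++~+
t=1: ~+~~+++~~+~+++~~~+~++~+++
t=2: +~~++~+~+~++~+~~+~+++++~+
t=3: +~++++~+~++++~~+~++~~~+++
t=4: +++~~++~++~~+~+~+++~~++~~
t=5: +~+~++++++~+~+~++~+~+++~+
t=6: ++~++~~~~++~+~++++~++~+++
t=7: ~++++~~~++++~++~~++++++~~
t=8: ++~~+~~++~~++++~++~~~~+~~
t=9: ++~+~~+++~++~~++++~~~+~~+
t=10: ~++~~++~++++~++~~+~~+~~++
t=11: +++~+++++~~++++~+~~+~~+++
t=12: ~~+++~~~+~++~~++~~+~~++~~
t=13: ~++~+~~+~+++~+++~+~~+++~~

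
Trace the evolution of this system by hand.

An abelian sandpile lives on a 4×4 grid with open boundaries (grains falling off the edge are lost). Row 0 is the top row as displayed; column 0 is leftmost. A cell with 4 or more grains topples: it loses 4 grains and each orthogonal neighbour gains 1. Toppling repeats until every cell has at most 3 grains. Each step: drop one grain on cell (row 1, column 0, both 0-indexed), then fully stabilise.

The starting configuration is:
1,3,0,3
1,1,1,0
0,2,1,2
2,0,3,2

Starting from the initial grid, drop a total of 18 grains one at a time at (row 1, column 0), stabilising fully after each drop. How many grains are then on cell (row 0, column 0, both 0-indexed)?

3

[0] 1,3,0,3
1,1,1,0
0,2,1,2
2,0,3,2
[1] 1,3,0,3
2,1,1,0
0,2,1,2
2,0,3,2
[2] 1,3,0,3
3,1,1,0
0,2,1,2
2,0,3,2
[3] 2,3,0,3
0,2,1,0
1,2,1,2
2,0,3,2
[4] 2,3,0,3
1,2,1,0
1,2,1,2
2,0,3,2
[5] 2,3,0,3
2,2,1,0
1,2,1,2
2,0,3,2
[6] 2,3,0,3
3,2,1,0
1,2,1,2
2,0,3,2
[7] 3,3,0,3
0,3,1,0
2,2,1,2
2,0,3,2
[8] 3,3,0,3
1,3,1,0
2,2,1,2
2,0,3,2
[9] 3,3,0,3
2,3,1,0
2,2,1,2
2,0,3,2
[10] 3,3,0,3
3,3,1,0
2,2,1,2
2,0,3,2
[11] 1,1,1,3
2,1,2,0
3,3,1,2
2,0,3,2
[12] 1,1,1,3
3,1,2,0
3,3,1,2
2,0,3,2
[13] 2,1,1,3
1,3,2,0
1,0,2,2
3,1,3,2
[14] 2,1,1,3
2,3,2,0
1,0,2,2
3,1,3,2
[15] 2,1,1,3
3,3,2,0
1,0,2,2
3,1,3,2
[16] 3,2,1,3
1,0,3,0
2,1,2,2
3,1,3,2
[17] 3,2,1,3
2,0,3,0
2,1,2,2
3,1,3,2
[18] 3,2,1,3
3,0,3,0
2,1,2,2
3,1,3,2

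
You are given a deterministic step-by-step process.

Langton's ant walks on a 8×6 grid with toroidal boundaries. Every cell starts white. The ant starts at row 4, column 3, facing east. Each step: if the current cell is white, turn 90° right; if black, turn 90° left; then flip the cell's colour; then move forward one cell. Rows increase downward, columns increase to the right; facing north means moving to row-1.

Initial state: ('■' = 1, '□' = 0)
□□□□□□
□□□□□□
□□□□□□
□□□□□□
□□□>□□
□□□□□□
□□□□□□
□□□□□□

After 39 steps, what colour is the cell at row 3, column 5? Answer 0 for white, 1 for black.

1

t=0: □□□□□□
□□□□□□
□□□□□□
□□□□□□
□□□>□□
□□□□□□
□□□□□□
□□□□□□
t=1: □□□□□□
□□□□□□
□□□□□□
□□□□□□
□□□■□□
□□□v□□
□□□□□□
□□□□□□
t=2: □□□□□□
□□□□□□
□□□□□□
□□□□□□
□□□■□□
□□<■□□
□□□□□□
□□□□□□
t=3: □□□□□□
□□□□□□
□□□□□□
□□□□□□
□□^■□□
□□■■□□
□□□□□□
□□□□□□
t=4: □□□□□□
□□□□□□
□□□□□□
□□□□□□
□□■>□□
□□■■□□
□□□□□□
□□□□□□
t=5: □□□□□□
□□□□□□
□□□□□□
□□□^□□
□□■□□□
□□■■□□
□□□□□□
□□□□□□
t=6: □□□□□□
□□□□□□
□□□□□□
□□□■>□
□□■□□□
□□■■□□
□□□□□□
□□□□□□
t=7: □□□□□□
□□□□□□
□□□□□□
□□□■■□
□□■□v□
□□■■□□
□□□□□□
□□□□□□
t=8: □□□□□□
□□□□□□
□□□□□□
□□□■■□
□□■<■□
□□■■□□
□□□□□□
□□□□□□
t=9: □□□□□□
□□□□□□
□□□□□□
□□□^■□
□□■■■□
□□■■□□
□□□□□□
□□□□□□
t=10: □□□□□□
□□□□□□
□□□□□□
□□<□■□
□□■■■□
□□■■□□
□□□□□□
□□□□□□
t=11: □□□□□□
□□□□□□
□□^□□□
□□■□■□
□□■■■□
□□■■□□
□□□□□□
□□□□□□
t=12: □□□□□□
□□□□□□
□□■>□□
□□■□■□
□□■■■□
□□■■□□
□□□□□□
□□□□□□
t=13: □□□□□□
□□□□□□
□□■■□□
□□■v■□
□□■■■□
□□■■□□
□□□□□□
□□□□□□
t=14: □□□□□□
□□□□□□
□□■■□□
□□<■■□
□□■■■□
□□■■□□
□□□□□□
□□□□□□
t=15: □□□□□□
□□□□□□
□□■■□□
□□□■■□
□□v■■□
□□■■□□
□□□□□□
□□□□□□
t=16: □□□□□□
□□□□□□
□□■■□□
□□□■■□
□□□>■□
□□■■□□
□□□□□□
□□□□□□
t=17: □□□□□□
□□□□□□
□□■■□□
□□□^■□
□□□□■□
□□■■□□
□□□□□□
□□□□□□
t=18: □□□□□□
□□□□□□
□□■■□□
□□<□■□
□□□□■□
□□■■□□
□□□□□□
□□□□□□
t=19: □□□□□□
□□□□□□
□□^■□□
□□■□■□
□□□□■□
□□■■□□
□□□□□□
□□□□□□
t=20: □□□□□□
□□□□□□
□<□■□□
□□■□■□
□□□□■□
□□■■□□
□□□□□□
□□□□□□
t=21: □□□□□□
□^□□□□
□■□■□□
□□■□■□
□□□□■□
□□■■□□
□□□□□□
□□□□□□
t=22: □□□□□□
□■>□□□
□■□■□□
□□■□■□
□□□□■□
□□■■□□
□□□□□□
□□□□□□
t=23: □□□□□□
□■■□□□
□■v■□□
□□■□■□
□□□□■□
□□■■□□
□□□□□□
□□□□□□
t=24: □□□□□□
□■■□□□
□<■■□□
□□■□■□
□□□□■□
□□■■□□
□□□□□□
□□□□□□
t=25: □□□□□□
□■■□□□
□□■■□□
□v■□■□
□□□□■□
□□■■□□
□□□□□□
□□□□□□
t=26: □□□□□□
□■■□□□
□□■■□□
<■■□■□
□□□□■□
□□■■□□
□□□□□□
□□□□□□
t=27: □□□□□□
□■■□□□
^□■■□□
■■■□■□
□□□□■□
□□■■□□
□□□□□□
□□□□□□
t=28: □□□□□□
□■■□□□
■>■■□□
■■■□■□
□□□□■□
□□■■□□
□□□□□□
□□□□□□
t=29: □□□□□□
□■■□□□
■■■■□□
■v■□■□
□□□□■□
□□■■□□
□□□□□□
□□□□□□
t=30: □□□□□□
□■■□□□
■■■■□□
■□>□■□
□□□□■□
□□■■□□
□□□□□□
□□□□□□
t=31: □□□□□□
□■■□□□
■■^■□□
■□□□■□
□□□□■□
□□■■□□
□□□□□□
□□□□□□
t=32: □□□□□□
□■■□□□
■<□■□□
■□□□■□
□□□□■□
□□■■□□
□□□□□□
□□□□□□
t=33: □□□□□□
□■■□□□
■□□■□□
■v□□■□
□□□□■□
□□■■□□
□□□□□□
□□□□□□
t=34: □□□□□□
□■■□□□
■□□■□□
<■□□■□
□□□□■□
□□■■□□
□□□□□□
□□□□□□
t=35: □□□□□□
□■■□□□
■□□■□□
□■□□■□
v□□□■□
□□■■□□
□□□□□□
□□□□□□
t=36: □□□□□□
□■■□□□
■□□■□□
□■□□■□
■□□□■<
□□■■□□
□□□□□□
□□□□□□
t=37: □□□□□□
□■■□□□
■□□■□□
□■□□■^
■□□□■■
□□■■□□
□□□□□□
□□□□□□
t=38: □□□□□□
□■■□□□
■□□■□□
>■□□■■
■□□□■■
□□■■□□
□□□□□□
□□□□□□
t=39: □□□□□□
□■■□□□
■□□■□□
■■□□■■
v□□□■■
□□■■□□
□□□□□□
□□□□□□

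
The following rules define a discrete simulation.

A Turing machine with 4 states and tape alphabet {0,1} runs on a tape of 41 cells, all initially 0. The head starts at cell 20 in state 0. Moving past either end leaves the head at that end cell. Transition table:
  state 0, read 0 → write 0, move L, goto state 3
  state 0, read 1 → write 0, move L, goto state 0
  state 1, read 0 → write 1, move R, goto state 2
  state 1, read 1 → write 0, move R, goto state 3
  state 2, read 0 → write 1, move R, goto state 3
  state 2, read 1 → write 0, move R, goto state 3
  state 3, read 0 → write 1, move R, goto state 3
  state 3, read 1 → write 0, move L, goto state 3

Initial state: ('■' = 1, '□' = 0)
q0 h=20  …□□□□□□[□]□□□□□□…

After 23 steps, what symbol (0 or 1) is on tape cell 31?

1

t=0: q0 h=20  …□□□□□□[□]□□□□□□…
t=1: q3 h=19  …□□□□□□[□]□□□□□□…
t=2: q3 h=20  …□□□□□■[□]□□□□□□…
t=3: q3 h=21  …□□□□■■[□]□□□□□□…
t=4: q3 h=22  …□□□■■■[□]□□□□□□…
t=5: q3 h=23  …□□■■■■[□]□□□□□□…
t=6: q3 h=24  …□■■■■■[□]□□□□□□…
t=7: q3 h=25  …■■■■■■[□]□□□□□□…
t=8: q3 h=26  …■■■■■■[□]□□□□□□…
t=9: q3 h=27  …■■■■■■[□]□□□□□□…
t=10: q3 h=28  …■■■■■■[□]□□□□□□…
t=11: q3 h=29  …■■■■■■[□]□□□□□□…
t=12: q3 h=30  …■■■■■■[□]□□□□□□…
t=13: q3 h=31  …■■■■■■[□]□□□□□□…
t=14: q3 h=32  …■■■■■■[□]□□□□□□…
t=15: q3 h=33  …■■■■■■[□]□□□□□□…
t=16: q3 h=34  …■■■■■■[□]□□□□□□|
t=17: q3 h=35  …■■■■■■[□]□□□□□|
t=18: q3 h=36  …■■■■■■[□]□□□□|
t=19: q3 h=37  …■■■■■■[□]□□□|
t=20: q3 h=38  …■■■■■■[□]□□|
t=21: q3 h=39  …■■■■■■[□]□|
t=22: q3 h=40  …■■■■■■[□]|
t=23: q3 h=40  …■■■■■■[■]|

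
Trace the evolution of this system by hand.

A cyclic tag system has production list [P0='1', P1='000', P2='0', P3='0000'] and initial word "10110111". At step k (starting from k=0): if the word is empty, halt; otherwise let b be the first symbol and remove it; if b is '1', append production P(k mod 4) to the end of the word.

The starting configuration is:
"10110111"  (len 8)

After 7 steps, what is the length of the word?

11

[0] "10110111"  (len 8)
[1] "01101111"  (len 8)
[2] "1101111"  (len 7)
[3] "1011110"  (len 7)
[4] "0111100000"  (len 10)
[5] "111100000"  (len 9)
[6] "11100000000"  (len 11)
[7] "11000000000"  (len 11)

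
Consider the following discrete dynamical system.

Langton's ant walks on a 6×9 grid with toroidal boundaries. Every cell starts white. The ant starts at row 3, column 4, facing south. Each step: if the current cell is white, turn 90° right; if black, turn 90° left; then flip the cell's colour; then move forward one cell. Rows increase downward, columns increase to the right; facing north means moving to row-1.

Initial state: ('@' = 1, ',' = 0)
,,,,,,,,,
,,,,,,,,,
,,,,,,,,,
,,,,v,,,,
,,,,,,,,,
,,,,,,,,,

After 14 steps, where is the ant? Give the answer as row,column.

0) ,,,,,,,,,
,,,,,,,,,
,,,,,,,,,
,,,,v,,,,
,,,,,,,,,
,,,,,,,,,
1) ,,,,,,,,,
,,,,,,,,,
,,,,,,,,,
,,,<@,,,,
,,,,,,,,,
,,,,,,,,,
2) ,,,,,,,,,
,,,,,,,,,
,,,^,,,,,
,,,@@,,,,
,,,,,,,,,
,,,,,,,,,
3) ,,,,,,,,,
,,,,,,,,,
,,,@>,,,,
,,,@@,,,,
,,,,,,,,,
,,,,,,,,,
4) ,,,,,,,,,
,,,,,,,,,
,,,@@,,,,
,,,@v,,,,
,,,,,,,,,
,,,,,,,,,
5) ,,,,,,,,,
,,,,,,,,,
,,,@@,,,,
,,,@,>,,,
,,,,,,,,,
,,,,,,,,,
6) ,,,,,,,,,
,,,,,,,,,
,,,@@,,,,
,,,@,@,,,
,,,,,v,,,
,,,,,,,,,
7) ,,,,,,,,,
,,,,,,,,,
,,,@@,,,,
,,,@,@,,,
,,,,<@,,,
,,,,,,,,,
8) ,,,,,,,,,
,,,,,,,,,
,,,@@,,,,
,,,@^@,,,
,,,,@@,,,
,,,,,,,,,
9) ,,,,,,,,,
,,,,,,,,,
,,,@@,,,,
,,,@@>,,,
,,,,@@,,,
,,,,,,,,,
10) ,,,,,,,,,
,,,,,,,,,
,,,@@^,,,
,,,@@,,,,
,,,,@@,,,
,,,,,,,,,
11) ,,,,,,,,,
,,,,,,,,,
,,,@@@>,,
,,,@@,,,,
,,,,@@,,,
,,,,,,,,,
12) ,,,,,,,,,
,,,,,,,,,
,,,@@@@,,
,,,@@,v,,
,,,,@@,,,
,,,,,,,,,
13) ,,,,,,,,,
,,,,,,,,,
,,,@@@@,,
,,,@@<@,,
,,,,@@,,,
,,,,,,,,,
14) ,,,,,,,,,
,,,,,,,,,
,,,@@^@,,
,,,@@@@,,
,,,,@@,,,
,,,,,,,,,

2,5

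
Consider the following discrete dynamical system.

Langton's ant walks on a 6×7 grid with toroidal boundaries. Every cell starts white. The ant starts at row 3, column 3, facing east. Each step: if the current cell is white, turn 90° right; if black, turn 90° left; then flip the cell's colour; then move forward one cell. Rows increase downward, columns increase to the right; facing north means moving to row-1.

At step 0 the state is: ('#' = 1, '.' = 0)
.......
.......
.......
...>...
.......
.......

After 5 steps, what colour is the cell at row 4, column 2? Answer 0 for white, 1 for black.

1

step 0: .......
.......
.......
...>...
.......
.......
step 1: .......
.......
.......
...#...
...v...
.......
step 2: .......
.......
.......
...#...
..<#...
.......
step 3: .......
.......
.......
..^#...
..##...
.......
step 4: .......
.......
.......
..#>...
..##...
.......
step 5: .......
.......
...^...
..#....
..##...
.......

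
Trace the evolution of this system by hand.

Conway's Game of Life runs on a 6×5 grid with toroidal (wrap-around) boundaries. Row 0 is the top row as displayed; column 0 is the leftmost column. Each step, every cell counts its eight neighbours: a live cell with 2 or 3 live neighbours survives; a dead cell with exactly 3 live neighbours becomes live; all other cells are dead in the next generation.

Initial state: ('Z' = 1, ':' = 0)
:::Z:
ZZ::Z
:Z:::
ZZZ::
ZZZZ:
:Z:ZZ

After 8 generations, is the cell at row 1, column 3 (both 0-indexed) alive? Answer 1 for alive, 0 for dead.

t=0: :::Z:
ZZ::Z
:Z:::
ZZZ::
ZZZZ:
:Z:ZZ
t=1: :Z:Z:
ZZZ:Z
::::Z
:::ZZ
:::::
:Z:::
t=2: :::ZZ
:ZZ:Z
:ZZ::
:::ZZ
:::::
::Z::
t=3: ZZ::Z
:Z::Z
:Z::Z
::ZZ:
:::Z:
:::Z:
t=4: :ZZZZ
:ZZZZ
:Z::Z
::ZZZ
:::ZZ
Z:ZZ:
t=5: :::::
:::::
:Z:::
::Z::
ZZ:::
Z::::
t=6: :::::
:::::
:::::
Z:Z::
ZZ:::
ZZ:::
t=7: :::::
:::::
:::::
Z::::
::Z:Z
ZZ:::
t=8: :::::
:::::
:::::
:::::
::::Z
ZZ:::

0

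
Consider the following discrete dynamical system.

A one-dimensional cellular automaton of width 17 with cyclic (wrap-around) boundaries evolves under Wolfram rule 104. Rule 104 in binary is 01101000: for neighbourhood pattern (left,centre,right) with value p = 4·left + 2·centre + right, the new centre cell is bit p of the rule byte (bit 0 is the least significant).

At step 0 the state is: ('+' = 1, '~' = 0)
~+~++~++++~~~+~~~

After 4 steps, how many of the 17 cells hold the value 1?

0

[0] ~+~++~++++~~~+~~~
[1] ~~+++++~~+~~~~~~~
[2] ~~+~~~+~~~~~~~~~~
[3] ~~~~~~~~~~~~~~~~~
[4] ~~~~~~~~~~~~~~~~~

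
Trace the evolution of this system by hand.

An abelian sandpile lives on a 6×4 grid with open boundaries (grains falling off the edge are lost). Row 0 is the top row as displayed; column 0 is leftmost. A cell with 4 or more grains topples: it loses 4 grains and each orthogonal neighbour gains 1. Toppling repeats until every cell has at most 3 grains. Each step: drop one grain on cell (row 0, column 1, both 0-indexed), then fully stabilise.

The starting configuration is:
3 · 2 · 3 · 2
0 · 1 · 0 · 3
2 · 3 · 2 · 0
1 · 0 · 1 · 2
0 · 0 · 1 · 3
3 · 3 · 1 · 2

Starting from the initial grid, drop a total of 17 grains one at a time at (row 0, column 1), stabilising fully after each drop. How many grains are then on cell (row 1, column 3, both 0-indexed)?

step 0: 3 · 2 · 3 · 2
0 · 1 · 0 · 3
2 · 3 · 2 · 0
1 · 0 · 1 · 2
0 · 0 · 1 · 3
3 · 3 · 1 · 2
step 1: 3 · 3 · 3 · 2
0 · 1 · 0 · 3
2 · 3 · 2 · 0
1 · 0 · 1 · 2
0 · 0 · 1 · 3
3 · 3 · 1 · 2
step 2: 0 · 2 · 0 · 3
1 · 2 · 1 · 3
2 · 3 · 2 · 0
1 · 0 · 1 · 2
0 · 0 · 1 · 3
3 · 3 · 1 · 2
step 3: 0 · 3 · 0 · 3
1 · 2 · 1 · 3
2 · 3 · 2 · 0
1 · 0 · 1 · 2
0 · 0 · 1 · 3
3 · 3 · 1 · 2
step 4: 1 · 0 · 1 · 3
1 · 3 · 1 · 3
2 · 3 · 2 · 0
1 · 0 · 1 · 2
0 · 0 · 1 · 3
3 · 3 · 1 · 2
step 5: 1 · 1 · 1 · 3
1 · 3 · 1 · 3
2 · 3 · 2 · 0
1 · 0 · 1 · 2
0 · 0 · 1 · 3
3 · 3 · 1 · 2
step 6: 1 · 2 · 1 · 3
1 · 3 · 1 · 3
2 · 3 · 2 · 0
1 · 0 · 1 · 2
0 · 0 · 1 · 3
3 · 3 · 1 · 2
step 7: 1 · 3 · 1 · 3
1 · 3 · 1 · 3
2 · 3 · 2 · 0
1 · 0 · 1 · 2
0 · 0 · 1 · 3
3 · 3 · 1 · 2
step 8: 2 · 1 · 2 · 3
2 · 1 · 2 · 3
3 · 0 · 3 · 0
1 · 1 · 1 · 2
0 · 0 · 1 · 3
3 · 3 · 1 · 2
step 9: 2 · 2 · 2 · 3
2 · 1 · 2 · 3
3 · 0 · 3 · 0
1 · 1 · 1 · 2
0 · 0 · 1 · 3
3 · 3 · 1 · 2
step 10: 2 · 3 · 2 · 3
2 · 1 · 2 · 3
3 · 0 · 3 · 0
1 · 1 · 1 · 2
0 · 0 · 1 · 3
3 · 3 · 1 · 2
step 11: 3 · 0 · 3 · 3
2 · 2 · 2 · 3
3 · 0 · 3 · 0
1 · 1 · 1 · 2
0 · 0 · 1 · 3
3 · 3 · 1 · 2
step 12: 3 · 1 · 3 · 3
2 · 2 · 2 · 3
3 · 0 · 3 · 0
1 · 1 · 1 · 2
0 · 0 · 1 · 3
3 · 3 · 1 · 2
step 13: 3 · 2 · 3 · 3
2 · 2 · 2 · 3
3 · 0 · 3 · 0
1 · 1 · 1 · 2
0 · 0 · 1 · 3
3 · 3 · 1 · 2
step 14: 3 · 3 · 3 · 3
2 · 2 · 2 · 3
3 · 0 · 3 · 0
1 · 1 · 1 · 2
0 · 0 · 1 · 3
3 · 3 · 1 · 2
step 15: 1 · 3 · 2 · 1
1 · 1 · 2 · 1
0 · 3 · 0 · 2
2 · 1 · 2 · 2
0 · 0 · 1 · 3
3 · 3 · 1 · 2
step 16: 2 · 0 · 3 · 1
1 · 2 · 2 · 1
0 · 3 · 0 · 2
2 · 1 · 2 · 2
0 · 0 · 1 · 3
3 · 3 · 1 · 2
step 17: 2 · 1 · 3 · 1
1 · 2 · 2 · 1
0 · 3 · 0 · 2
2 · 1 · 2 · 2
0 · 0 · 1 · 3
3 · 3 · 1 · 2

1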